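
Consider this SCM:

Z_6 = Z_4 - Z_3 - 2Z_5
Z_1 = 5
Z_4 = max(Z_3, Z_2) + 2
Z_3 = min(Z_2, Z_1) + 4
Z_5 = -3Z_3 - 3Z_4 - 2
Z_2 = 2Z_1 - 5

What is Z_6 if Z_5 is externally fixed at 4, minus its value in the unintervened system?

The intervention breaks the incoming arrows to Z_5: Z_5 = -3Z_3 - 3Z_4 - 2 no longer applies, and Z_5 = 4.
Z_2 = 2Z_1 - 5  [with Z_1=5]  = 5
Z_3 = min(Z_2, Z_1) + 4  [with Z_2=5, Z_1=5]  = 9
Z_4 = max(Z_3, Z_2) + 2  [with Z_3=9, Z_2=5]  = 11
Z_6 = Z_4 - Z_3 - 2Z_5  [with Z_4=11, Z_3=9, Z_5=4]  = -6
Without intervention: Z_2 = 2Z_1 - 5  [with Z_1=5]  = 5; Z_3 = min(Z_2, Z_1) + 4  [with Z_2=5, Z_1=5]  = 9; Z_4 = max(Z_3, Z_2) + 2  [with Z_3=9, Z_2=5]  = 11; Z_5 = -3Z_3 - 3Z_4 - 2  [with Z_3=9, Z_4=11]  = -62; Z_6 = Z_4 - Z_3 - 2Z_5  [with Z_4=11, Z_3=9, Z_5=-62]  = 126.
Change = -6 − 126 = -132.

-132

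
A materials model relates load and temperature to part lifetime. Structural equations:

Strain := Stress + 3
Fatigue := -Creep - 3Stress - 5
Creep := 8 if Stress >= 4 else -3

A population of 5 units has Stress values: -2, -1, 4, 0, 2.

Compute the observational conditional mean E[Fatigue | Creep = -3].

E[Fatigue|Creep=-3] averages over only the 4 units with Creep=-3 (Stress = -2, -1, 0, 2): Fatigue = 4, 1, -2, -8, mean -1.25.

-1.25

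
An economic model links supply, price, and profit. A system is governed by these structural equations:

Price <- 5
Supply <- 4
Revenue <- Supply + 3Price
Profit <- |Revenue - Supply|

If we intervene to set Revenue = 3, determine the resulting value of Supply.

Under do(Revenue=3), the mechanism Revenue <- Supply + 3Price is discarded; Revenue is fixed at 3.
Since Supply is not a descendant of the intervened variable, it is unaffected.

4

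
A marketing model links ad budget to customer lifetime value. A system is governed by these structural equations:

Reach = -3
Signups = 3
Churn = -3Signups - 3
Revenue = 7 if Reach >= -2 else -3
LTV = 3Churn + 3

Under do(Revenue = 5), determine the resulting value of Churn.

Under do(Revenue=5), the mechanism Revenue = 7 if Reach >= -2 else -3 is discarded; Revenue is fixed at 5.
Since Churn is not a descendant of the intervened variable, it is unaffected.
Churn = -3Signups - 3  [with Signups=3]  = -12

-12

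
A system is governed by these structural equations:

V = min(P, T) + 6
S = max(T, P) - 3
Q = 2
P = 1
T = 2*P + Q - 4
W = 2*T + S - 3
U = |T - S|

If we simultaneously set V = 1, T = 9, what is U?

3

Setting V = 1, T = 9 by intervention discards those variables' equations.
S = max(T, P) - 3  [with T=9, P=1]  = 6
U = |T - S|  [with T=9, S=6]  = 3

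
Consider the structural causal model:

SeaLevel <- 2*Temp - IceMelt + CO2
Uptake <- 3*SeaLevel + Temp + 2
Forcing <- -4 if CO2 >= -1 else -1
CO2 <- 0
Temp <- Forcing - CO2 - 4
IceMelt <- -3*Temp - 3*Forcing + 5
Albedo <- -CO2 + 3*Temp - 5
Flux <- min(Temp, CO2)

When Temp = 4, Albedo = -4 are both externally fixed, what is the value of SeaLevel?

3

Setting Temp = 4, Albedo = -4 by intervention discards those variables' equations.
Forcing = -4 if CO2 >= -1 else -1  [with CO2=0]  = -4
IceMelt = -3*Temp - 3*Forcing + 5  [with Temp=4, Forcing=-4]  = 5
SeaLevel = 2*Temp - IceMelt + CO2  [with Temp=4, IceMelt=5, CO2=0]  = 3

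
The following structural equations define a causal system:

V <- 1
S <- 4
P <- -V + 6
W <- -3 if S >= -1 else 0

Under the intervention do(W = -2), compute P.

Under do(W=-2), the mechanism W <- -3 if S >= -1 else 0 is discarded; W is fixed at -2.
Since P is not a descendant of the intervened variable, it is unaffected.
P = -V + 6  [with V=1]  = 5

5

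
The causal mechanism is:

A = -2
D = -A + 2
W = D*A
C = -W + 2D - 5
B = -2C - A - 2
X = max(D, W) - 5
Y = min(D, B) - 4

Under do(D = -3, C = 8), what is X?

1

The joint intervention fixes D = -3, C = 8, removing each variable's own equation.
W = D*A  [with D=-3, A=-2]  = 6
X = max(D, W) - 5  [with D=-3, W=6]  = 1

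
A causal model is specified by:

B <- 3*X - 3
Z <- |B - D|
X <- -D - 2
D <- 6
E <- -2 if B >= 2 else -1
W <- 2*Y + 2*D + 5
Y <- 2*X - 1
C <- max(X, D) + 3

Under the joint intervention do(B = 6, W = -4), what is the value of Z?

The joint intervention fixes B = 6, W = -4, removing each variable's own equation.
Z = |B - D|  [with B=6, D=6]  = 0

0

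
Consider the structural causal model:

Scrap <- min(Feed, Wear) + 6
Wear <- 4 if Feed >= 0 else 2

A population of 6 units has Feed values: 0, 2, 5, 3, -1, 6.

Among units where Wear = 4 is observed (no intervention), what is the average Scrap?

8.6

E[Scrap|Wear=4] averages over only the 5 units with Wear=4 (Feed = 0, 2, 5, 3, 6): Scrap = 6, 8, 10, 9, 10, mean 8.6.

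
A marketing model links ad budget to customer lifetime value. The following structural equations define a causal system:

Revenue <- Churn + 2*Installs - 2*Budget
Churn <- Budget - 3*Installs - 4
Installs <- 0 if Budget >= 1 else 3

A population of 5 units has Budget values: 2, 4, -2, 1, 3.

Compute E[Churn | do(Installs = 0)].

-2.4

Every unit gets Installs=0 under the intervention. Churn values become -2, 0, -6, -3, -1; E[Churn|do(Installs=0)] = -2.4.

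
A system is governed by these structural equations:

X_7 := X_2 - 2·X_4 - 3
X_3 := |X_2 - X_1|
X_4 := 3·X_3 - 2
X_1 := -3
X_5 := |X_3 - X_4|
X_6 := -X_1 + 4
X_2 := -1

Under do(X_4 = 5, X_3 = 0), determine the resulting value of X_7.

The joint intervention fixes X_4 = 5, X_3 = 0, removing each variable's own equation.
X_7 = X_2 - 2·X_4 - 3  [with X_2=-1, X_4=5]  = -14

-14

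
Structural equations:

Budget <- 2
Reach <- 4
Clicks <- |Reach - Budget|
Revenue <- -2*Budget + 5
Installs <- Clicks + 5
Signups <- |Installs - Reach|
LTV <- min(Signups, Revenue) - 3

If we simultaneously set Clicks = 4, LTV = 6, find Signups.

Setting Clicks = 4, LTV = 6 by intervention discards those variables' equations.
Installs = Clicks + 5  [with Clicks=4]  = 9
Signups = |Installs - Reach|  [with Installs=9, Reach=4]  = 5

5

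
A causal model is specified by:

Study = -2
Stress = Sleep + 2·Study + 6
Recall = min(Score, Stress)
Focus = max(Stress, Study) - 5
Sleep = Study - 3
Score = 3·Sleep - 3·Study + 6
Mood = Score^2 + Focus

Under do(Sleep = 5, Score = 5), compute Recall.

The joint intervention fixes Sleep = 5, Score = 5, removing each variable's own equation.
Stress = Sleep + 2·Study + 6  [with Sleep=5, Study=-2]  = 7
Recall = min(Score, Stress)  [with Score=5, Stress=7]  = 5

5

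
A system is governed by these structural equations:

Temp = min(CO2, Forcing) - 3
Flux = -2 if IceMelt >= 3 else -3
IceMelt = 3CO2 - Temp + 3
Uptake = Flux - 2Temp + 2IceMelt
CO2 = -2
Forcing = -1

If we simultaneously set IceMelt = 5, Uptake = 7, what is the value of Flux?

-2

Setting IceMelt = 5, Uptake = 7 by intervention discards those variables' equations.
Flux = -2 if IceMelt >= 3 else -3  [with IceMelt=5]  = -2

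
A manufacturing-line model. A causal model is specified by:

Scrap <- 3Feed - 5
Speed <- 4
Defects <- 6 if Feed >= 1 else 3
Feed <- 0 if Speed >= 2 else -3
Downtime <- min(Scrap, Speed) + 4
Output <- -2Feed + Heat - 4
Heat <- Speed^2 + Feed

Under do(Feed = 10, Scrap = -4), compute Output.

Setting Feed = 10, Scrap = -4 by intervention discards those variables' equations.
Heat = Speed^2 + Feed  [with Speed=4, Feed=10]  = 26
Output = -2Feed + Heat - 4  [with Feed=10, Heat=26]  = 2

2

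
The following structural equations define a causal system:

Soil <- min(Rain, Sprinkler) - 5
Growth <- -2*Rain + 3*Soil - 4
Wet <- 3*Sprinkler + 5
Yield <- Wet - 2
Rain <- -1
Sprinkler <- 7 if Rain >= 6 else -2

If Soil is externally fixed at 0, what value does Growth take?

do(Soil=0) replaces the equation Soil <- min(Rain, Sprinkler) - 5 with the constant Soil = 0.
Growth = -2*Rain + 3*Soil - 4  [with Rain=-1, Soil=0]  = -2

-2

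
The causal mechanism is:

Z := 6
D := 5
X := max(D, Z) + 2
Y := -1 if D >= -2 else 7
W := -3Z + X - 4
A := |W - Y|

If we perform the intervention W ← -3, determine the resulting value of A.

The intervention breaks the incoming arrows to W: W := -3Z + X - 4 no longer applies, and W = -3.
Y = -1 if D >= -2 else 7  [with D=5]  = -1
A = |W - Y|  [with W=-3, Y=-1]  = 2

2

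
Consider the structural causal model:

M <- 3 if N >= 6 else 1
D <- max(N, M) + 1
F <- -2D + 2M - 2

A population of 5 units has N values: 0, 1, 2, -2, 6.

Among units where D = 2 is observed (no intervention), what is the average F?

-4

Conditioning on D=2 selects the 3 unit(s) with N ∈ {0, 1, -2}. Their F values: -4, -4, -4. Mean = -4.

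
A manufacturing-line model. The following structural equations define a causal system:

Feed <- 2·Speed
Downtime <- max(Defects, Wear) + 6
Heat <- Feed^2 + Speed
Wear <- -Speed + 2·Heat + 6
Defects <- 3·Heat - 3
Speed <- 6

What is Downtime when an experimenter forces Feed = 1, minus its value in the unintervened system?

-429

Under do(Feed=1), the mechanism Feed <- 2·Speed is discarded; Feed is fixed at 1.
Heat = Feed^2 + Speed  [with Feed=1, Speed=6]  = 7
Wear = -Speed + 2·Heat + 6  [with Speed=6, Heat=7]  = 14
Defects = 3·Heat - 3  [with Heat=7]  = 18
Downtime = max(Defects, Wear) + 6  [with Defects=18, Wear=14]  = 24
Without intervention: Feed = 2·Speed  [with Speed=6]  = 12; Heat = Feed^2 + Speed  [with Feed=12, Speed=6]  = 150; Wear = -Speed + 2·Heat + 6  [with Speed=6, Heat=150]  = 300; Defects = 3·Heat - 3  [with Heat=150]  = 447; Downtime = max(Defects, Wear) + 6  [with Defects=447, Wear=300]  = 453.
Change = 24 − 453 = -429.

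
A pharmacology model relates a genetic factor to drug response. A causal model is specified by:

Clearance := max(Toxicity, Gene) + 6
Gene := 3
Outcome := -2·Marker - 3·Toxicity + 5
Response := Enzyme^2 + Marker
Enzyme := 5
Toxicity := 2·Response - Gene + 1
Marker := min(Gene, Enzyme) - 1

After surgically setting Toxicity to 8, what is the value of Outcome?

Under do(Toxicity=8), the mechanism Toxicity := 2·Response - Gene + 1 is discarded; Toxicity is fixed at 8.
Marker = min(Gene, Enzyme) - 1  [with Gene=3, Enzyme=5]  = 2
Outcome = -2·Marker - 3·Toxicity + 5  [with Marker=2, Toxicity=8]  = -23

-23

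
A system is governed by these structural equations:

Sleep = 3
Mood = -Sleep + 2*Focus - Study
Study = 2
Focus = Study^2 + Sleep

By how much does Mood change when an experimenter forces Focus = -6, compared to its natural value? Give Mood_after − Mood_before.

The intervention breaks the incoming arrows to Focus: Focus = Study^2 + Sleep no longer applies, and Focus = -6.
Mood = -Sleep + 2*Focus - Study  [with Sleep=3, Focus=-6, Study=2]  = -17
Without intervention: Focus = Study^2 + Sleep  [with Study=2, Sleep=3]  = 7; Mood = -Sleep + 2*Focus - Study  [with Sleep=3, Focus=7, Study=2]  = 9.
Change = -17 − 9 = -26.

-26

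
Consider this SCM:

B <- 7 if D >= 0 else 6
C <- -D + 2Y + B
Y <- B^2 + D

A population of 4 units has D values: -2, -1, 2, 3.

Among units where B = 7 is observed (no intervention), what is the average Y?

Observing B=7 restricts to units where B's equation naturally yields 7: D ∈ {2, 3}. In that subpopulation Y = 51, 52, mean 51.5.

51.5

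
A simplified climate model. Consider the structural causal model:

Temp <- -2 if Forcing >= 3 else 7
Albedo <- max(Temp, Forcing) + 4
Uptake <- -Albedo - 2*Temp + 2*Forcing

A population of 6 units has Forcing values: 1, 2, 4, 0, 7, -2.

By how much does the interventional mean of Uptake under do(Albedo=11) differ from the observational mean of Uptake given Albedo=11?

Every unit gets Albedo=11 under the intervention. Uptake values become -23, -21, 1, -25, 7, -29; E[Uptake|do(Albedo=11)] = -15.
Conditioning on Albedo=11 selects the 5 unit(s) with Forcing ∈ {1, 2, 0, 7, -2}. Their Uptake values: -23, -21, -25, 7, -29. Mean = -18.2.
Difference = -15 − (-18.2) = 3.2.

3.2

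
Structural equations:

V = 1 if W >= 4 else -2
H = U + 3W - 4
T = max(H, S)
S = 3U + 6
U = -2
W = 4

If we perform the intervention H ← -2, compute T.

0

do(H=-2) replaces the equation H = U + 3W - 4 with the constant H = -2.
S = 3U + 6  [with U=-2]  = 0
T = max(H, S)  [with H=-2, S=0]  = 0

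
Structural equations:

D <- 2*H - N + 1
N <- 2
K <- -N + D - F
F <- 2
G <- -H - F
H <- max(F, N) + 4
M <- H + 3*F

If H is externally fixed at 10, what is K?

15

do(H=10) replaces the equation H <- max(F, N) + 4 with the constant H = 10.
D = 2*H - N + 1  [with H=10, N=2]  = 19
K = -N + D - F  [with N=2, D=19, F=2]  = 15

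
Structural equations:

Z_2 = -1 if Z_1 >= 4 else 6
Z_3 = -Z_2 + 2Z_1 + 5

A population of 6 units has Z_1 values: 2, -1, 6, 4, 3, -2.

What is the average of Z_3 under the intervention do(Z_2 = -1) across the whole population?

10

do(Z_2=-1) breaks Z_2's dependence on Z_1. With Z_2=-1 fixed, Z_3 across the units is 10, 4, 18, 14, 12, 2, mean 10.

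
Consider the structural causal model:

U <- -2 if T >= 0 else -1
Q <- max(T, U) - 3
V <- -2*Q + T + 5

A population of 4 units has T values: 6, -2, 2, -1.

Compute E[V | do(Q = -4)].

Every unit gets Q=-4 under the intervention. V values become 19, 11, 15, 12; E[V|do(Q=-4)] = 14.25.

14.25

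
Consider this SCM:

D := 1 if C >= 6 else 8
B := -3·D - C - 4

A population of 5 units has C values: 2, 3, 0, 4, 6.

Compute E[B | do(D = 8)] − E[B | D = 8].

do(D=8) breaks D's dependence on C. With D=8 fixed, B across the units is -30, -31, -28, -32, -34, mean -31.
Observing D=8 restricts to units where D's equation naturally yields 8: C ∈ {2, 3, 0, 4}. In that subpopulation B = -30, -31, -28, -32, mean -30.25.
Difference = -31 − (-30.25) = -0.75.

-0.75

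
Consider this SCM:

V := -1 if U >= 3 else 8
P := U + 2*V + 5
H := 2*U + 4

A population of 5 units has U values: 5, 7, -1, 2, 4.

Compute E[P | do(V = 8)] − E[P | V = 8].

Under do(V=8), V's equation is replaced by V=8 for every unit. Per-unit P: 26, 28, 20, 23, 25. Mean = 24.4.
E[P|V=8] averages over only the 2 units with V=8 (U = -1, 2): P = 20, 23, mean 21.5.
Difference = 24.4 − 21.5 = 2.9.

2.9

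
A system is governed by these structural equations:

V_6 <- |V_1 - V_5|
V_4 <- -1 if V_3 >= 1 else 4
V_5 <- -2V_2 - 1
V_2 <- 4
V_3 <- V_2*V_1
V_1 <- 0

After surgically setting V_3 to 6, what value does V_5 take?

-9

do(V_3=6) replaces the equation V_3 <- V_2*V_1 with the constant V_3 = 6.
V_5 is not downstream of the intervention, so its value is determined by the original equations.
V_5 = -2V_2 - 1  [with V_2=4]  = -9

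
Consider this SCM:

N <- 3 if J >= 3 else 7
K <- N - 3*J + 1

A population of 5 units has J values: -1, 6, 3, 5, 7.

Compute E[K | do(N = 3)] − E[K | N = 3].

3.75

The intervention sets N=3 in all 5 units regardless of J. Recomputing K per unit gives 7, -14, -5, -11, -17; average -8.
Conditioning on N=3 selects the 4 unit(s) with J ∈ {6, 3, 5, 7}. Their K values: -14, -5, -11, -17. Mean = -11.75.
Difference = -8 − (-11.75) = 3.75.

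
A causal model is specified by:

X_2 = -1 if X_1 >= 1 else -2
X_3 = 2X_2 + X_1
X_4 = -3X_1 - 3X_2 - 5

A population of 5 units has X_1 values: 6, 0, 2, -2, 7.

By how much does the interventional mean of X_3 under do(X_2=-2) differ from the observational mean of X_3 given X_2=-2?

3.6

do(X_2=-2) breaks X_2's dependence on X_1. With X_2=-2 fixed, X_3 across the units is 2, -4, -2, -6, 3, mean -1.4.
E[X_3|X_2=-2] averages over only the 2 units with X_2=-2 (X_1 = 0, -2): X_3 = -4, -6, mean -5.
Difference = -1.4 − (-5) = 3.6.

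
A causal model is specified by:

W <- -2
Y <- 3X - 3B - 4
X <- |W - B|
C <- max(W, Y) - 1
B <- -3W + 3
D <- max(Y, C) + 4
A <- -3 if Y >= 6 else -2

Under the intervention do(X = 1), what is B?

9

Under do(X=1), the mechanism X <- |W - B| is discarded; X is fixed at 1.
Since B is not a descendant of the intervened variable, it is unaffected.
B = -3W + 3  [with W=-2]  = 9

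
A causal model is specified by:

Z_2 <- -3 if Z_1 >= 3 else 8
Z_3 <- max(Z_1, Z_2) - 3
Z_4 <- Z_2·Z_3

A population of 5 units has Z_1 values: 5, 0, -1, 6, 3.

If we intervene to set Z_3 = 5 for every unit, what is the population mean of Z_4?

Under do(Z_3=5), Z_3's equation is replaced by Z_3=5 for every unit. Per-unit Z_4: -15, 40, 40, -15, -15. Mean = 7.

7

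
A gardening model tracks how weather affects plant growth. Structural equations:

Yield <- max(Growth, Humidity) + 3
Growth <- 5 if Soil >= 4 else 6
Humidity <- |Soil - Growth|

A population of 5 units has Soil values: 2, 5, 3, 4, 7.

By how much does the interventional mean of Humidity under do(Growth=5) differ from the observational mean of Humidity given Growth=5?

0.6

The intervention sets Growth=5 in all 5 units regardless of Soil. Recomputing Humidity per unit gives 3, 0, 2, 1, 2; average 1.6.
E[Humidity|Growth=5] averages over only the 3 units with Growth=5 (Soil = 5, 4, 7): Humidity = 0, 1, 2, mean 1.
Difference = 1.6 − 1 = 0.6.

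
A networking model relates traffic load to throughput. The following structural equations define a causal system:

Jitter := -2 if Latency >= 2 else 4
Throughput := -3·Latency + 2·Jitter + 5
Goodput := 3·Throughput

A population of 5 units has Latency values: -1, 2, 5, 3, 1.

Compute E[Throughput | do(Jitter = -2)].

-5

do(Jitter=-2) breaks Jitter's dependence on Latency. With Jitter=-2 fixed, Throughput across the units is 4, -5, -14, -8, -2, mean -5.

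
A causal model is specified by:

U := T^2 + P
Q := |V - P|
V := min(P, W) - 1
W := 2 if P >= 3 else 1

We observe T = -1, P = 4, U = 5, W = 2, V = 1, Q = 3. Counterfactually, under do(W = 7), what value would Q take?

1

Under do(W=7), the mechanism W := 2 if P >= 3 else 1 is discarded; W is fixed at 7.
V = min(P, W) - 1  [with P=4, W=7]  = 3
Q = |V - P|  [with V=3, P=4]  = 1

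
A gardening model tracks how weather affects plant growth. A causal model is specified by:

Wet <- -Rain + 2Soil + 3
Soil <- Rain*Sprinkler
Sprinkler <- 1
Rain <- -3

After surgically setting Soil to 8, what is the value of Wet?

The intervention breaks the incoming arrows to Soil: Soil <- Rain*Sprinkler no longer applies, and Soil = 8.
Wet = -Rain + 2Soil + 3  [with Rain=-3, Soil=8]  = 22

22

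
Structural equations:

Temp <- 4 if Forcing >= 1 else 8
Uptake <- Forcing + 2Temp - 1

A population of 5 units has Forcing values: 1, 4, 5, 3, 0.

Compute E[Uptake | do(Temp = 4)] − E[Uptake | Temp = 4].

The intervention sets Temp=4 in all 5 units regardless of Forcing. Recomputing Uptake per unit gives 8, 11, 12, 10, 7; average 9.6.
Observing Temp=4 restricts to units where Temp's equation naturally yields 4: Forcing ∈ {1, 4, 5, 3}. In that subpopulation Uptake = 8, 11, 12, 10, mean 10.25.
Difference = 9.6 − 10.25 = -0.65.

-0.65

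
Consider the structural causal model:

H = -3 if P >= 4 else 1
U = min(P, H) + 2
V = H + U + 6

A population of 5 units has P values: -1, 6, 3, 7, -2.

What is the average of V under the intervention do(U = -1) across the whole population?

Every unit gets U=-1 under the intervention. V values become 6, 2, 6, 2, 6; E[V|do(U=-1)] = 4.4.

4.4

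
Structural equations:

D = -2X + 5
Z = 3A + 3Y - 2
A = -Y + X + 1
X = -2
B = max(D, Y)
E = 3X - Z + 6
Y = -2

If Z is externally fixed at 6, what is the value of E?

Intervening sets Z = 6 and removes its equation (Z = 3A + 3Y - 2).
E = 3X - Z + 6  [with X=-2, Z=6]  = -6

-6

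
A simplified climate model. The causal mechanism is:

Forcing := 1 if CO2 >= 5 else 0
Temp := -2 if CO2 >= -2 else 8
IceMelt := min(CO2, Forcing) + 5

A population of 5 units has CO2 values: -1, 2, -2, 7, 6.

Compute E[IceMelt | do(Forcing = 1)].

do(Forcing=1) breaks Forcing's dependence on CO2. With Forcing=1 fixed, IceMelt across the units is 4, 6, 3, 6, 6, mean 5.

5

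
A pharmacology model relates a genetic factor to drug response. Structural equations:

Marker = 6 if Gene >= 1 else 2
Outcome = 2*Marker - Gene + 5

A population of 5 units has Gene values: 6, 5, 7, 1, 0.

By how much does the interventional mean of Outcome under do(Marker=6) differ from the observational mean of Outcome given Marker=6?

The intervention sets Marker=6 in all 5 units regardless of Gene. Recomputing Outcome per unit gives 11, 12, 10, 16, 17; average 13.2.
Conditioning on Marker=6 selects the 4 unit(s) with Gene ∈ {6, 5, 7, 1}. Their Outcome values: 11, 12, 10, 16. Mean = 12.25.
Difference = 13.2 − 12.25 = 0.95.

0.95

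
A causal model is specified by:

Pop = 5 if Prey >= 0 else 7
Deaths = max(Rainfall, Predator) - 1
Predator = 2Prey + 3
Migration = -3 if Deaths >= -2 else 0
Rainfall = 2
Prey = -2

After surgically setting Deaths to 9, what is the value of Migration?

-3

Intervening sets Deaths = 9 and removes its equation (Deaths = max(Rainfall, Predator) - 1).
Migration = -3 if Deaths >= -2 else 0  [with Deaths=9]  = -3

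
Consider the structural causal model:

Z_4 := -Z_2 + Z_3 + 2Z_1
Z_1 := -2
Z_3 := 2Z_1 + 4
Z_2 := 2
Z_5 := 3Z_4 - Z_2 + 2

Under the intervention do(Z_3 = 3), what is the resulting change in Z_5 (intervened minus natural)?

9

do(Z_3=3) replaces the equation Z_3 := 2Z_1 + 4 with the constant Z_3 = 3.
Z_4 = -Z_2 + Z_3 + 2Z_1  [with Z_2=2, Z_3=3, Z_1=-2]  = -3
Z_5 = 3Z_4 - Z_2 + 2  [with Z_4=-3, Z_2=2]  = -9
Without intervention: Z_3 = 2Z_1 + 4  [with Z_1=-2]  = 0; Z_4 = -Z_2 + Z_3 + 2Z_1  [with Z_2=2, Z_3=0, Z_1=-2]  = -6; Z_5 = 3Z_4 - Z_2 + 2  [with Z_4=-6, Z_2=2]  = -18.
Change = -9 − (-18) = 9.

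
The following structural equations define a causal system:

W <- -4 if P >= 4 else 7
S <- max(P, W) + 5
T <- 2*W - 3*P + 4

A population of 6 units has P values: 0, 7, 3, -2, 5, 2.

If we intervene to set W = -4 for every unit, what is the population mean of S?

Under do(W=-4), W's equation is replaced by W=-4 for every unit. Per-unit S: 5, 12, 8, 3, 10, 7. Mean = 7.5.

7.5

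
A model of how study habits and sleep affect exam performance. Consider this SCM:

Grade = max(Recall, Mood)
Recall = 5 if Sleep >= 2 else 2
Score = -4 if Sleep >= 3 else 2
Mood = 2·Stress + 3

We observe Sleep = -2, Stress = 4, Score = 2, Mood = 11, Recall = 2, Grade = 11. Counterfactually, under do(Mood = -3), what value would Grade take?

2

Under do(Mood=-3), the mechanism Mood = 2·Stress + 3 is discarded; Mood is fixed at -3.
Recall = 5 if Sleep >= 2 else 2  [with Sleep=-2]  = 2
Grade = max(Recall, Mood)  [with Recall=2, Mood=-3]  = 2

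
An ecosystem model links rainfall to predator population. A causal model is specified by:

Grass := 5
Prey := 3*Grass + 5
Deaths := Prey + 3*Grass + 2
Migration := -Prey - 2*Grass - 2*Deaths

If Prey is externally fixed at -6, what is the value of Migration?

Under do(Prey=-6), the mechanism Prey := 3*Grass + 5 is discarded; Prey is fixed at -6.
Deaths = Prey + 3*Grass + 2  [with Prey=-6, Grass=5]  = 11
Migration = -Prey - 2*Grass - 2*Deaths  [with Prey=-6, Grass=5, Deaths=11]  = -26

-26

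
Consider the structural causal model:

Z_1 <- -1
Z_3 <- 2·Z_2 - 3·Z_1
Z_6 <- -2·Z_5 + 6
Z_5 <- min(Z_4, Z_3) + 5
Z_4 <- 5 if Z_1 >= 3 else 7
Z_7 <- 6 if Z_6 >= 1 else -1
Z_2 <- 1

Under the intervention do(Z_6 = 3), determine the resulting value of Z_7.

6

Intervening sets Z_6 = 3 and removes its equation (Z_6 <- -2·Z_5 + 6).
Z_7 = 6 if Z_6 >= 1 else -1  [with Z_6=3]  = 6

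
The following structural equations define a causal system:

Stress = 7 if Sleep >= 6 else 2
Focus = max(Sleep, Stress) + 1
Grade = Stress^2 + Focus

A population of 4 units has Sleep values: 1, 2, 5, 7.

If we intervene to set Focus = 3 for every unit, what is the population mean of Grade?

The intervention sets Focus=3 in all 4 units regardless of Sleep. Recomputing Grade per unit gives 7, 7, 7, 52; average 18.25.

18.25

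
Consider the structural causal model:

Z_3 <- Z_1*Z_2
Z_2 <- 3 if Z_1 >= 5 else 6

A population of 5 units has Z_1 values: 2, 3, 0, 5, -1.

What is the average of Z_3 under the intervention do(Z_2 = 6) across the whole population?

10.8

Every unit gets Z_2=6 under the intervention. Z_3 values become 12, 18, 0, 30, -6; E[Z_3|do(Z_2=6)] = 10.8.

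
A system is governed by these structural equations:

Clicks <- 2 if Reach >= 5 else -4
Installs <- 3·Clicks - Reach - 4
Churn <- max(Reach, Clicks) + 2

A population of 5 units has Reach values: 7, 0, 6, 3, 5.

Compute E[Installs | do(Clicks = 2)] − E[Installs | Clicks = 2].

Under do(Clicks=2), Clicks's equation is replaced by Clicks=2 for every unit. Per-unit Installs: -5, 2, -4, -1, -3. Mean = -2.2.
Conditioning on Clicks=2 selects the 3 unit(s) with Reach ∈ {7, 6, 5}. Their Installs values: -5, -4, -3. Mean = -4.
Difference = -2.2 − (-4) = 1.8.

1.8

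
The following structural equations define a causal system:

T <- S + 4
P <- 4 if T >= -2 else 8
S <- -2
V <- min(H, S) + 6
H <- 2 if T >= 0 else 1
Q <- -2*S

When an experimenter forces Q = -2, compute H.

2

Under do(Q=-2), the mechanism Q <- -2*S is discarded; Q is fixed at -2.
Since H is not a descendant of the intervened variable, it is unaffected.
T = S + 4  [with S=-2]  = 2
H = 2 if T >= 0 else 1  [with T=2]  = 2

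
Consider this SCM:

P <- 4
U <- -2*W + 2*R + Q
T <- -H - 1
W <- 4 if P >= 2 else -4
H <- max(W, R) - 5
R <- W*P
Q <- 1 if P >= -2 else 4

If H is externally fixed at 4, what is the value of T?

Under do(H=4), the mechanism H <- max(W, R) - 5 is discarded; H is fixed at 4.
T = -H - 1  [with H=4]  = -5

-5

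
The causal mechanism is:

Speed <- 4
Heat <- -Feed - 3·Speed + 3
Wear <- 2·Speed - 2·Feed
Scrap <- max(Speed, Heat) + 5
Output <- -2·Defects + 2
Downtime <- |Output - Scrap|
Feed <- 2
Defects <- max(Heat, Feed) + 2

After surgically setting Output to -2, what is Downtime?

11

do(Output=-2) replaces the equation Output <- -2·Defects + 2 with the constant Output = -2.
Heat = -Feed - 3·Speed + 3  [with Feed=2, Speed=4]  = -11
Scrap = max(Speed, Heat) + 5  [with Speed=4, Heat=-11]  = 9
Downtime = |Output - Scrap|  [with Output=-2, Scrap=9]  = 11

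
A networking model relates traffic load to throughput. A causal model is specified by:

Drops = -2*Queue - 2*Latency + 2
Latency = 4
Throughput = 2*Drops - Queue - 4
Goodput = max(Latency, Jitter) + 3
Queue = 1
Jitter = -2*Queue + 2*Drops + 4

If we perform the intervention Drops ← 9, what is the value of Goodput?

23

The intervention breaks the incoming arrows to Drops: Drops = -2*Queue - 2*Latency + 2 no longer applies, and Drops = 9.
Jitter = -2*Queue + 2*Drops + 4  [with Queue=1, Drops=9]  = 20
Goodput = max(Latency, Jitter) + 3  [with Latency=4, Jitter=20]  = 23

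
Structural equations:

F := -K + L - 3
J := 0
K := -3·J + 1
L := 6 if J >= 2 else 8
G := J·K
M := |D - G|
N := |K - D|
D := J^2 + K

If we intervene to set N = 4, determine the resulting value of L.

8

Intervening sets N = 4 and removes its equation (N := |K - D|).
L is not downstream of the intervention, so its value is determined by the original equations.
L = 6 if J >= 2 else 8  [with J=0]  = 8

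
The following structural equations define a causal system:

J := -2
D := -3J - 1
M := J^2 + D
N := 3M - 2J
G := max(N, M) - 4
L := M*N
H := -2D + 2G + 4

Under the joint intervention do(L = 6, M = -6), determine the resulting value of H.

-26

Under do(L = 6, M = -6), each intervened variable's structural equation is replaced by its fixed value.
D = -3J - 1  [with J=-2]  = 5
N = 3M - 2J  [with M=-6, J=-2]  = -14
G = max(N, M) - 4  [with N=-14, M=-6]  = -10
H = -2D + 2G + 4  [with D=5, G=-10]  = -26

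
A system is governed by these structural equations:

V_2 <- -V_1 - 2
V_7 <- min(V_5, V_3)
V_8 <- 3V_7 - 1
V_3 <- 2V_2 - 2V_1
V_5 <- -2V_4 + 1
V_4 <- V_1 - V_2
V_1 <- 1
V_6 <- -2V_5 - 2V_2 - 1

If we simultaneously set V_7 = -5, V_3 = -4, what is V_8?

-16

Setting V_7 = -5, V_3 = -4 by intervention discards those variables' equations.
V_8 = 3V_7 - 1  [with V_7=-5]  = -16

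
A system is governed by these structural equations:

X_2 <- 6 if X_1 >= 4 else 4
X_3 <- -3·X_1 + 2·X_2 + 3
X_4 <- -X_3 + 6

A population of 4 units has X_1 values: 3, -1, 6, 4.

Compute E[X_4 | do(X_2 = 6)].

0

do(X_2=6) breaks X_2's dependence on X_1. With X_2=6 fixed, X_4 across the units is 0, -12, 9, 3, mean 0.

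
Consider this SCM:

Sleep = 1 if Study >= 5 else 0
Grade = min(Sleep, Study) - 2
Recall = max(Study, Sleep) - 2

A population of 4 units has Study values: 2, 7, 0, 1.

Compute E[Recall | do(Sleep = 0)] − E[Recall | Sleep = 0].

Under do(Sleep=0), Sleep's equation is replaced by Sleep=0 for every unit. Per-unit Recall: 0, 5, -2, -1. Mean = 0.5.
Conditioning on Sleep=0 selects the 3 unit(s) with Study ∈ {2, 0, 1}. Their Recall values: 0, -2, -1. Mean = -1.
Difference = 0.5 − (-1) = 1.5.

1.5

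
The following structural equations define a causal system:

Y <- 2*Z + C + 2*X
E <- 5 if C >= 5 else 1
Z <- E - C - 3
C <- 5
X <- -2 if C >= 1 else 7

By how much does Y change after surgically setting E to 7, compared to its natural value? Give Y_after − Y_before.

do(E=7) replaces the equation E <- 5 if C >= 5 else 1 with the constant E = 7.
X = -2 if C >= 1 else 7  [with C=5]  = -2
Z = E - C - 3  [with E=7, C=5]  = -1
Y = 2*Z + C + 2*X  [with Z=-1, C=5, X=-2]  = -1
Without intervention: X = -2 if C >= 1 else 7  [with C=5]  = -2; E = 5 if C >= 5 else 1  [with C=5]  = 5; Z = E - C - 3  [with E=5, C=5]  = -3; Y = 2*Z + C + 2*X  [with Z=-3, C=5, X=-2]  = -5.
Change = -1 − (-5) = 4.

4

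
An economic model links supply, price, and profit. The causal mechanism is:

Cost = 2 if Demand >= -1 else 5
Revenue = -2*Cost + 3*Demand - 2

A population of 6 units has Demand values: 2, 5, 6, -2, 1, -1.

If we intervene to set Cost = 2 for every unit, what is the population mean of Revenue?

-0.5

do(Cost=2) breaks Cost's dependence on Demand. With Cost=2 fixed, Revenue across the units is 0, 9, 12, -12, -3, -9, mean -0.5.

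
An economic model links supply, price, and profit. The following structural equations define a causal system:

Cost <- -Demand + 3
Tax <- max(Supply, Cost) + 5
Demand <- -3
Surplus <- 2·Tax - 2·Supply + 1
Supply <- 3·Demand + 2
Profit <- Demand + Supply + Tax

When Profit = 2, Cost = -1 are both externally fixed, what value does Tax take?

Under do(Profit = 2, Cost = -1), each intervened variable's structural equation is replaced by its fixed value.
Supply = 3·Demand + 2  [with Demand=-3]  = -7
Tax = max(Supply, Cost) + 5  [with Supply=-7, Cost=-1]  = 4

4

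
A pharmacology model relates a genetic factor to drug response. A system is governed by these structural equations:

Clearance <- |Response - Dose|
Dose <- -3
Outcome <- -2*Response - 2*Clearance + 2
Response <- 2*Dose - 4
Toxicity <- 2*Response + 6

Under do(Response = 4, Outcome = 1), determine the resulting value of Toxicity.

14

Under do(Response = 4, Outcome = 1), each intervened variable's structural equation is replaced by its fixed value.
Toxicity = 2*Response + 6  [with Response=4]  = 14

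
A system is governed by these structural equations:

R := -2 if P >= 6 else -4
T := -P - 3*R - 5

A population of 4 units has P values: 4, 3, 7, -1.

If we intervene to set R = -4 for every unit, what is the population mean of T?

3.75

The intervention sets R=-4 in all 4 units regardless of P. Recomputing T per unit gives 3, 4, 0, 8; average 3.75.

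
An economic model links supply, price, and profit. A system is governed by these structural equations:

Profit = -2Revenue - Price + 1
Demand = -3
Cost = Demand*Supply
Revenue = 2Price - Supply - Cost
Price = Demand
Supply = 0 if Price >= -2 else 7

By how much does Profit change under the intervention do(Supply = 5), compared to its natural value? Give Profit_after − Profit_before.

The intervention breaks the incoming arrows to Supply: Supply = 0 if Price >= -2 else 7 no longer applies, and Supply = 5.
Price = Demand  [with Demand=-3]  = -3
Cost = Demand*Supply  [with Demand=-3, Supply=5]  = -15
Revenue = 2Price - Supply - Cost  [with Price=-3, Supply=5, Cost=-15]  = 4
Profit = -2Revenue - Price + 1  [with Revenue=4, Price=-3]  = -4
Without intervention: Price = Demand  [with Demand=-3]  = -3; Supply = 0 if Price >= -2 else 7  [with Price=-3]  = 7; Cost = Demand*Supply  [with Demand=-3, Supply=7]  = -21; Revenue = 2Price - Supply - Cost  [with Price=-3, Supply=7, Cost=-21]  = 8; Profit = -2Revenue - Price + 1  [with Revenue=8, Price=-3]  = -12.
Change = -4 − (-12) = 8.

8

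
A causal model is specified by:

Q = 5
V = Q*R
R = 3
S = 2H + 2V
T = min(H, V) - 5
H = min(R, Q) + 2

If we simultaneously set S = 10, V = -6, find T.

-11

The joint intervention fixes S = 10, V = -6, removing each variable's own equation.
H = min(R, Q) + 2  [with R=3, Q=5]  = 5
T = min(H, V) - 5  [with H=5, V=-6]  = -11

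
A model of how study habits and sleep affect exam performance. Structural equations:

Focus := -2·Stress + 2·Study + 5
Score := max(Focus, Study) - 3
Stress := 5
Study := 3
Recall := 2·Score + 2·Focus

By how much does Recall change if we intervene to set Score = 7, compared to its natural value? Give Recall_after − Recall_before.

Intervening sets Score = 7 and removes its equation (Score := max(Focus, Study) - 3).
Focus = -2·Stress + 2·Study + 5  [with Stress=5, Study=3]  = 1
Recall = 2·Score + 2·Focus  [with Score=7, Focus=1]  = 16
Without intervention: Focus = -2·Stress + 2·Study + 5  [with Stress=5, Study=3]  = 1; Score = max(Focus, Study) - 3  [with Focus=1, Study=3]  = 0; Recall = 2·Score + 2·Focus  [with Score=0, Focus=1]  = 2.
Change = 16 − 2 = 14.

14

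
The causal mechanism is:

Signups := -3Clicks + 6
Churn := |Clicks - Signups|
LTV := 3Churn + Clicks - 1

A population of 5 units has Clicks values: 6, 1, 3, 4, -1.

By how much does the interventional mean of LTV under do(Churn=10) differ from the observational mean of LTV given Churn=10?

1.1

Under do(Churn=10), Churn's equation is replaced by Churn=10 for every unit. Per-unit LTV: 35, 30, 32, 33, 28. Mean = 31.6.
Conditioning on Churn=10 selects the 2 unit(s) with Clicks ∈ {4, -1}. Their LTV values: 33, 28. Mean = 30.5.
Difference = 31.6 − 30.5 = 1.1.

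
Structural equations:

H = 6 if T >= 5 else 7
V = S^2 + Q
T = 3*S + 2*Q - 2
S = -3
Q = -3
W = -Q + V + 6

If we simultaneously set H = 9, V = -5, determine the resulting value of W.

The joint intervention fixes H = 9, V = -5, removing each variable's own equation.
W = -Q + V + 6  [with Q=-3, V=-5]  = 4

4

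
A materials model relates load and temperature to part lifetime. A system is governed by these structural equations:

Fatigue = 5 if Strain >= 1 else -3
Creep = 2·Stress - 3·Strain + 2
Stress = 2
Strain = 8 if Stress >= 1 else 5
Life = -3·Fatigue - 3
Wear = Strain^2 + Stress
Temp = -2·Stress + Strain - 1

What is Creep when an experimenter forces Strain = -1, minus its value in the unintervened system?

27

Under do(Strain=-1), the mechanism Strain = 8 if Stress >= 1 else 5 is discarded; Strain is fixed at -1.
Creep = 2·Stress - 3·Strain + 2  [with Stress=2, Strain=-1]  = 9
Without intervention: Strain = 8 if Stress >= 1 else 5  [with Stress=2]  = 8; Creep = 2·Stress - 3·Strain + 2  [with Stress=2, Strain=8]  = -18.
Change = 9 − (-18) = 27.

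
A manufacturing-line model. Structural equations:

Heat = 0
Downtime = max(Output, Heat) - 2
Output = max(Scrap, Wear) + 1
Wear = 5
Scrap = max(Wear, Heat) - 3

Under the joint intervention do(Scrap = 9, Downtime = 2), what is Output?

The joint intervention fixes Scrap = 9, Downtime = 2, removing each variable's own equation.
Output = max(Scrap, Wear) + 1  [with Scrap=9, Wear=5]  = 10

10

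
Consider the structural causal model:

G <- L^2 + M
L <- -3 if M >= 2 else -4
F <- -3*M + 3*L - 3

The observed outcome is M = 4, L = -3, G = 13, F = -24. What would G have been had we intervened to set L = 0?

The intervention breaks the incoming arrows to L: L <- -3 if M >= 2 else -4 no longer applies, and L = 0.
G = L^2 + M  [with L=0, M=4]  = 4

4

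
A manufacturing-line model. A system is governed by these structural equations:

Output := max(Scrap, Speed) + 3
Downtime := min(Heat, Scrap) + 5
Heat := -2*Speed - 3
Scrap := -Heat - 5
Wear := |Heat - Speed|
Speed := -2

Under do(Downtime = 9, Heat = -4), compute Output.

The joint intervention fixes Downtime = 9, Heat = -4, removing each variable's own equation.
Scrap = -Heat - 5  [with Heat=-4]  = -1
Output = max(Scrap, Speed) + 3  [with Scrap=-1, Speed=-2]  = 2

2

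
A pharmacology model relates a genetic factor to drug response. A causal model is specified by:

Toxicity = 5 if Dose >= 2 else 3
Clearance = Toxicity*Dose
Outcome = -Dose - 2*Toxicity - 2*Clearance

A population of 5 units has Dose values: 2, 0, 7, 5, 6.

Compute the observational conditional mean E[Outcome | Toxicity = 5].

-65

Observing Toxicity=5 restricts to units where Toxicity's equation naturally yields 5: Dose ∈ {2, 7, 5, 6}. In that subpopulation Outcome = -32, -87, -65, -76, mean -65.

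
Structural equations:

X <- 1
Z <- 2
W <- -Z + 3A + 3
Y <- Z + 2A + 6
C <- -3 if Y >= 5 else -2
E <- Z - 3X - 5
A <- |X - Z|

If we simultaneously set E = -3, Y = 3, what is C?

-2

Setting E = -3, Y = 3 by intervention discards those variables' equations.
C = -3 if Y >= 5 else -2  [with Y=3]  = -2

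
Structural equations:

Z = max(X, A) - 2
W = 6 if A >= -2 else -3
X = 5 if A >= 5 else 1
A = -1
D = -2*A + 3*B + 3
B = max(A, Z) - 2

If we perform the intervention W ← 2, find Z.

do(W=2) replaces the equation W = 6 if A >= -2 else -3 with the constant W = 2.
Z is not downstream of the intervention, so its value is determined by the original equations.
X = 5 if A >= 5 else 1  [with A=-1]  = 1
Z = max(X, A) - 2  [with X=1, A=-1]  = -1

-1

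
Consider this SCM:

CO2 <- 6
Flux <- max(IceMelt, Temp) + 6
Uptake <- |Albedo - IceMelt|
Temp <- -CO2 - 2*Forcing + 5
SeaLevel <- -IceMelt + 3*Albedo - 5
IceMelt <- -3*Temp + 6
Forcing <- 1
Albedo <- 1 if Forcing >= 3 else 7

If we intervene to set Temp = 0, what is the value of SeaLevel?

10

The intervention breaks the incoming arrows to Temp: Temp <- -CO2 - 2*Forcing + 5 no longer applies, and Temp = 0.
IceMelt = -3*Temp + 6  [with Temp=0]  = 6
Albedo = 1 if Forcing >= 3 else 7  [with Forcing=1]  = 7
SeaLevel = -IceMelt + 3*Albedo - 5  [with IceMelt=6, Albedo=7]  = 10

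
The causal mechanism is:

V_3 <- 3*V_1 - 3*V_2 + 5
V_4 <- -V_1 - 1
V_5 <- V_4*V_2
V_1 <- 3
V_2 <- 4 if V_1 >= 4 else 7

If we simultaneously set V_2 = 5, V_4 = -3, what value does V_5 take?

-15

Setting V_2 = 5, V_4 = -3 by intervention discards those variables' equations.
V_5 = V_4*V_2  [with V_4=-3, V_2=5]  = -15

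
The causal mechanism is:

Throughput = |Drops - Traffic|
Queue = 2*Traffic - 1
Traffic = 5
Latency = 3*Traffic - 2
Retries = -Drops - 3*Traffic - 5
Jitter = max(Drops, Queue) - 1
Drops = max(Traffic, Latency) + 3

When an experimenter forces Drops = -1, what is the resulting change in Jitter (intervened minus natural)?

Under do(Drops=-1), the mechanism Drops = max(Traffic, Latency) + 3 is discarded; Drops is fixed at -1.
Queue = 2*Traffic - 1  [with Traffic=5]  = 9
Jitter = max(Drops, Queue) - 1  [with Drops=-1, Queue=9]  = 8
Without intervention: Latency = 3*Traffic - 2  [with Traffic=5]  = 13; Queue = 2*Traffic - 1  [with Traffic=5]  = 9; Drops = max(Traffic, Latency) + 3  [with Traffic=5, Latency=13]  = 16; Jitter = max(Drops, Queue) - 1  [with Drops=16, Queue=9]  = 15.
Change = 8 − 15 = -7.

-7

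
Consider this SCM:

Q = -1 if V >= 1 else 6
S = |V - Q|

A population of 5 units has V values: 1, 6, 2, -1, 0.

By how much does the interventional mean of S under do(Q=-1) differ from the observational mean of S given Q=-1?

-1.4

The intervention sets Q=-1 in all 5 units regardless of V. Recomputing S per unit gives 2, 7, 3, 0, 1; average 2.6.
Observing Q=-1 restricts to units where Q's equation naturally yields -1: V ∈ {1, 6, 2}. In that subpopulation S = 2, 7, 3, mean 4.
Difference = 2.6 − 4 = -1.4.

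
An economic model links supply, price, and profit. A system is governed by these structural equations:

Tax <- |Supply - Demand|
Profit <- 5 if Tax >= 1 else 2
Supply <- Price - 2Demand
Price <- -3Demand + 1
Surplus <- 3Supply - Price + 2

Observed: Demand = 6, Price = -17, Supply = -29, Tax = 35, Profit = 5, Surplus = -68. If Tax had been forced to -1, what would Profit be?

2

Intervening sets Tax = -1 and removes its equation (Tax <- |Supply - Demand|).
Profit = 5 if Tax >= 1 else 2  [with Tax=-1]  = 2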